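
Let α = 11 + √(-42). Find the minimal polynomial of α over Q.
m_α(x) = x^2 - 22x + 163

From α - 11 = √(-42), squaring gives (α - 11)^2 = -42, i.e. α^2 - 22α + 121 = -42, so α^2 - 22α + 163 = 0. The discriminant of x^2 - 22x + 163 is (-22)^2 - 4·(163) = 484 - 652 = -168, and 4·(-42) is not a perfect square in Q since -42 is squarefree and ≠ 1. Hence x^2 - 22x + 163 is irreducible over Q and is the minimal polynomial of α.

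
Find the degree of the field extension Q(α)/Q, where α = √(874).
[Q(α):Q] = 2

[Q(α):Q] equals the degree of the minimal polynomial of α. Here α^2 = 874 and x^2 - 874 is irreducible (d = 874 is squarefree, ≠ 1, hence not a square), so deg(m_α) = 2. Thus [Q(α):Q] = 2.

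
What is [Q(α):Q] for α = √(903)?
[Q(α):Q] = 2

[Q(α):Q] equals the degree of the minimal polynomial of α. Here α^2 = 903 and x^2 - 903 is irreducible (d = 903 is squarefree, ≠ 1, hence not a square), so deg(m_α) = 2. Thus [Q(α):Q] = 2.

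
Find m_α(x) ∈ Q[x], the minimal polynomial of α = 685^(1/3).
m_α(x) = x^3 - 685

α satisfies α^3 = 685, so x^3 - 685 annihilates α. By the rational root test, a rational root p/q (in lowest terms) of x^3 - 685 would satisfy p^3 = 685 q^3, forcing q = 1 and p^3 = 685; but 685 is not a perfect cube, contradiction. A monic cubic over Q with no rational root is irreducible (any nontrivial factorization would include a linear factor). Hence x^3 - 685 is the minimal polynomial of α, and in particular [Q(α):Q] = 3.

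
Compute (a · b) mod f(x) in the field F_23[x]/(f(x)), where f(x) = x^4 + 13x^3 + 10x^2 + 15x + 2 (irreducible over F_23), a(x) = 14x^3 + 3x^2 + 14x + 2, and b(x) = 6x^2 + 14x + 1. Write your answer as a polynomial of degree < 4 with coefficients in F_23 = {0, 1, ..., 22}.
a · b ≡ 19x^3 + 3x^2 + 3x + 10 (mod f(x))

Multiply in F_23[x]: a(x)·b(x) = (14x^3 + 3x^2 + 14x + 2)·(6x^2 + 14x + 1) = 15x^5 + 7x^4 + 2x^3 + 4x^2 + 19x + 2. This has degree ≥ 4, so divide by f(x) over F_23: 15x^5 + 7x^4 + 2x^3 + 4x^2 + 19x + 2 = (15x + 19)·(x^4 + 13x^3 + 10x^2 + 15x + 2) + (19x^3 + 3x^2 + 3x + 10). Hence a·b ≡ 19x^3 + 3x^2 + 3x + 10 (mod f). (F_23[x]/(f) is a field with 23^4 = 279841 elements since f is irreducible of degree 4.)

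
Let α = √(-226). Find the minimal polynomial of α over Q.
m_α(x) = x^2 + 226

α satisfies α^2 + 226 = 0, so x^2 + 226 annihilates α. Since d = -226 is squarefree and ≠ 1, it is not a perfect square in Q, so x^2 + 226 has no rational root and is therefore irreducible over Q (a degree-2 polynomial over a field is irreducible iff it has no root). Hence m_α(x) = x^2 + 226.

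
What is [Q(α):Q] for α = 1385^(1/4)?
[Q(α):Q] = 4

α is a root of x^4 - 1385. By Eisenstein's criterion at the prime p = 5 (which divides the constant term 1385 but p^2 = 25 does not, since 1385 is squarefree), x^4 - 1385 is irreducible over Q. Hence [Q(α):Q] = 4.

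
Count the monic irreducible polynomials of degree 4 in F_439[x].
There are 9285297780 monic irreducible polynomials of degree 4 over F_439

Each element of F_{439^4} that lies in no proper subfield is a root of exactly one monic irreducible of degree 4 over F_439, and each such polynomial has 4 distinct roots in F_{439^4}. By Möbius inversion the count is N_439(4) = (1/4) Σ_{d|4} μ(4/d) · 439^d = (1/4)(μ(4)·439^1 + μ(2)·439^2 + μ(1)·439^4) = 37141191120/4 = 9285297780.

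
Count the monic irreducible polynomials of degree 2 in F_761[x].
There are 289180 monic irreducible polynomials of degree 2 over F_761

Each element of F_{761^2} that lies in no proper subfield is a root of exactly one monic irreducible of degree 2 over F_761, and each such polynomial has 2 distinct roots in F_{761^2}. By Möbius inversion the count is N_761(2) = (1/2) Σ_{d|2} μ(2/d) · 761^d = (1/2)(μ(2)·761^1 + μ(1)·761^2) = 578360/2 = 289180.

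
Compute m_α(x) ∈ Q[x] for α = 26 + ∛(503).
m_α(x) = x^3 - 78x^2 + 2028x - 18079

Set β = α - 26 = ∛(503), so β^3 = 503. Then (α - 26)^3 - 503 = 0, i.e. α is a root of g(x) = (x - 26)^3 - 503 = x^3 - 78x^2 + 2028x - 18079. Since g(x) = h(x - 26) where h(x) = x^3 - 503, and h is irreducible over Q (because 503 is not a perfect cube, so h has no rational root, and a monic cubic with no rational root is irreducible), g is also irreducible (irreducibility is preserved under the substitution x → x - 26). Hence m_α(x) = x^3 - 78x^2 + 2028x - 18079.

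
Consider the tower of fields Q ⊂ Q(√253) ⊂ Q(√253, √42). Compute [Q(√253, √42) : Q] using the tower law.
[Q(√253, √42) : Q] = 4

[Q(√253):Q] = 2 (min poly x^2 - 253, irreducible since 253 is squarefree > 1). For the top step, suppose √42 ∈ Q(√253), say √42 = c + d√253 with c, d ∈ Q. Squaring: 42 = c^2 + 253d^2 + 2cd√253. Since √253 ∉ Q this forces 2cd = 0. If d = 0 then √42 = c ∈ Q, contradicting 42 squarefree > 1. If c = 0 then 42 = 253d^2, so 253·42 = (253d)^2 is a perfect square in Q — but 253·42 = 10626 is not a perfect square (since 253 and 42 are distinct squarefree integers). Contradiction. Hence √42 ∉ Q(√253), so x^2 - 42 stays irreducible over Q(√253) and [Q(√253, √42) : Q(√253)] = 2. By the tower law, [Q(√253, √42) : Q] = 2 · 2 = 4.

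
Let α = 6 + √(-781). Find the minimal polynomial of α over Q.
m_α(x) = x^2 - 12x + 817

From α - 6 = √(-781), squaring gives (α - 6)^2 = -781, i.e. α^2 - 12α + 36 = -781, so α^2 - 12α + 817 = 0. The discriminant of x^2 - 12x + 817 is (-12)^2 - 4·(817) = 144 - 3268 = -3124, and 4·(-781) is not a perfect square in Q since -781 is squarefree and ≠ 1. Hence x^2 - 12x + 817 is irreducible over Q and is the minimal polynomial of α.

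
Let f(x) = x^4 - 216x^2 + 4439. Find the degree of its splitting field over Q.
[K : Q] = 4

Solving the quadratic in x^2: x^2 = (216 ± √(216^2 - 4·4439))/2 = (216 ± √28900)/2 = (216 ± 170)/2, giving x^2 = 23 or x^2 = 193. So f(x) = (x^2 - 23)(x^2 - 193) and the roots of f are ±√23, ±√193. Hence the splitting field is K = Q(√23, √193). Since 23 and 193 are distinct squarefree integers > 1, their product 4439 is not a perfect square, so √193 ∉ Q(√23). By the tower law [K:Q] = [Q(√23,√193):Q(√23)] · [Q(√23):Q] = 2 · 2 = 4.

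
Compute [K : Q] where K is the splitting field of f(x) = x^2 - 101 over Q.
[K : Q] = 2

f(x) = x^2 - 101 factors as (x - √101)(x + √101). The splitting field is K = Q(√101). Since 101 is squarefree and > 1, it is not a perfect square, so x^2 - 101 is irreducible over Q and [Q(√101) : Q] = 2. Hence [K : Q] = 2.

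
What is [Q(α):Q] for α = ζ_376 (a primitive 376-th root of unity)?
[Q(α):Q] = 184

The minimal polynomial of ζ_376 over Q is the 376-th cyclotomic polynomial Φ_376(x), which is irreducible over Q and has degree φ(376) = 184. Hence [Q(α):Q] = φ(376) = 184.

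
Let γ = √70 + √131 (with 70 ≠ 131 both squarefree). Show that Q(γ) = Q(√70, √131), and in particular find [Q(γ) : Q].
[Q(γ) : Q] = 4 (equivalently, Q(γ) = Q(√70, √131))

Obviously Q(γ) ⊆ Q(√70, √131), and [Q(√70, √131):Q] = 4 (since 70, 131 are distinct squarefree integers > 1 with 9170 not a perfect square). To show equality we compute the minimal polynomial of γ. From γ = √70 + √131: γ^2 = 70 + 2√(9170) + 131 = 201 + 2√(9170), so γ^2 - 201 = 2√(9170); squaring, (γ^2 - 201)^2 = 4·9170, i.e. γ^4 - 402γ^2 + 40401 - 36680 = 0, i.e. γ^4 - 402γ^2 + 3721 = 0. So γ is a root of x^4 - 402x^2 + 3721. This polynomial is irreducible over Q: it has no rational root (each ±√70 ± √131 is irrational), and any factorization into two quadratics over Q would force √(9170) ∈ Q (pairing opposite roots) or √70, √131 ∈ Q (other pairings), all impossible. Hence [Q(γ):Q] = 4 = [Q(√70, √131):Q], so Q(γ) = Q(√70, √131).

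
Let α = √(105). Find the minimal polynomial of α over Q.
m_α(x) = x^2 - 105

α satisfies α^2 - 105 = 0, so x^2 - 105 annihilates α. Since d = 105 is squarefree and ≠ 1, it is not a perfect square in Q, so x^2 - 105 has no rational root and is therefore irreducible over Q (a degree-2 polynomial over a field is irreducible iff it has no root). Hence m_α(x) = x^2 - 105.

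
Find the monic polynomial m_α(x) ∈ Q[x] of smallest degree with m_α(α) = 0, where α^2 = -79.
m_α(x) = x^2 + 79

α satisfies α^2 + 79 = 0, so x^2 + 79 annihilates α. Since d = -79 is squarefree and ≠ 1, it is not a perfect square in Q, so x^2 + 79 has no rational root and is therefore irreducible over Q (a degree-2 polynomial over a field is irreducible iff it has no root). Hence m_α(x) = x^2 + 79.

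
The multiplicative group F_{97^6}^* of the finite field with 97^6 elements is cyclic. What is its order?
|F_{97^6}^*| = 832972004928

F_{97^6} has 97^6 = 832972004929 elements; its multiplicative group consists of all nonzero elements, so |F_{97^6}^*| = 832972004929 - 1 = 832972004928. (It is cyclic since any finite subgroup of the multiplicative group of a field is cyclic.)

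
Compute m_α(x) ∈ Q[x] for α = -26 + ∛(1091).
m_α(x) = x^3 + 78x^2 + 2028x + 16485

Set β = α + 26 = ∛(1091), so β^3 = 1091. Then (α + 26)^3 - 1091 = 0, i.e. α is a root of g(x) = (x + 26)^3 - 1091 = x^3 + 78x^2 + 2028x + 16485. Since g(x) = h(x + 26) where h(x) = x^3 - 1091, and h is irreducible over Q (because 1091 is not a perfect cube, so h has no rational root, and a monic cubic with no rational root is irreducible), g is also irreducible (irreducibility is preserved under the substitution x → x + 26). Hence m_α(x) = x^3 + 78x^2 + 2028x + 16485.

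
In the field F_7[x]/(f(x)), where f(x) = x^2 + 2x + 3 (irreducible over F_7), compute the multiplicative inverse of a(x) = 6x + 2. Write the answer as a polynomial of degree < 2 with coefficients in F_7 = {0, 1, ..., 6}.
a(x)^(-1) ≡ 2x + 1 (mod f(x))

Since f is irreducible over F_7, F_7[x]/(f) is a field and a(x) ≠ 0 has an inverse. Apply the extended Euclidean algorithm to f(x) and a(x) in F_7[x]: f(x) = (6x + 3)·a(x) + (4). The last nonzero remainder is the constant 4 = gcd(f, a) in F_7. Back-substituting through the division chain expresses 4 = s(x)·a(x) + t(x)·f(x) with s(x) ≡ x + 4 (mod f), so (x + 4)·a(x) ≡ 4 (mod f). Multiplying by 4^(-1) ≡ 2 in F_7 gives a(x)^(-1) ≡ 2·(x + 4) ≡ 2x + 1 (mod f). Check: (6x + 2)·(2x + 1) = 5x^2 + 3x + 2 ≡ 1 (mod x^2 + 2x + 3).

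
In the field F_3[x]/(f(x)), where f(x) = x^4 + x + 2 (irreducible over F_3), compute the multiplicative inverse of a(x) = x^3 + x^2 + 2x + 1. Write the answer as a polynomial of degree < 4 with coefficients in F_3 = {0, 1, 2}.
a(x)^(-1) ≡ x^3 + x^2 + 2x + 2 (mod f(x))

Since f is irreducible over F_3, F_3[x]/(f) is a field and a(x) ≠ 0 has an inverse. Apply the extended Euclidean algorithm to f(x) and a(x) in F_3[x]: f(x) = (x + 2)·a(x) + (2x^2 + 2x);  a(x) = (2x)·(2x^2 + 2x) + (2x + 1);  (2x^2 + 2x) = (x + 2)·(2x + 1) + (1). The last nonzero remainder is the constant 1 = gcd(f, a) in F_3. Back-substituting through the division chain expresses 1 = s(x)·a(x) + t(x)·f(x) with s(x) ≡ x^3 + x^2 + 2x + 2 (mod f), so a(x)^(-1) ≡ s(x) = x^3 + x^2 + 2x + 2 (mod f). Check: (x^3 + x^2 + 2x + 1)·(x^3 + x^2 + 2x + 2) = x^6 + 2x^5 + 2x^4 + x^3 + x^2 + 2 ≡ 1 (mod x^4 + x + 2).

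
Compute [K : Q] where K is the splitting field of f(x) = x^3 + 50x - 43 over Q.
[K : Q] = 6

By the rational root test, any rational root of the monic integer polynomial f(x) = x^3 + 50x - 43 must be an integer dividing the constant term -43, i.e. one of ±{1, 43}. Evaluating: f(1) = 8, f(-1) = -94, f(43) = 81614, f(-43) = -81700; none is 0, so f has no rational root and is therefore irreducible over Q (a cubic with no linear factor over a field is irreducible). For an irreducible cubic, the Galois group is A_3 or S_3 according as the discriminant disc(f) = -4a^3 - 27b^2 = -4·(50)^3 - 27·(-43)^2 = -549923 is or is not a square in Q. Here disc(f) = -549923 is not a perfect square in Q, so the Galois group of f over Q is not contained in A_3 and must be all of S_3. The splitting field has degree |S_3| = 6 over Q, so [K : Q] = 6.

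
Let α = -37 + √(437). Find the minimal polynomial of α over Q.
m_α(x) = x^2 + 74x + 932

From α + 37 = √(437), squaring gives (α + 37)^2 = 437, i.e. α^2 + 74α + 1369 = 437, so α^2 + 74α + 932 = 0. The discriminant of x^2 + 74x + 932 is (74)^2 - 4·(932) = 5476 - 3728 = 1748, and 4·(437) is not a perfect square in Q since 437 is squarefree and ≠ 1. Hence x^2 + 74x + 932 is irreducible over Q and is the minimal polynomial of α.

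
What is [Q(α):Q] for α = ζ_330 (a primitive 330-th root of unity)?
[Q(α):Q] = 80

The minimal polynomial of ζ_330 over Q is the 330-th cyclotomic polynomial Φ_330(x), which is irreducible over Q and has degree φ(330) = 80. Hence [Q(α):Q] = φ(330) = 80.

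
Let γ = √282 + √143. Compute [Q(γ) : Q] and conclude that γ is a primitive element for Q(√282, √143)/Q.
[Q(γ) : Q] = 4 (equivalently, Q(γ) = Q(√282, √143))

Obviously Q(γ) ⊆ Q(√282, √143), and [Q(√282, √143):Q] = 4 (since 282, 143 are distinct squarefree integers > 1 with 40326 not a perfect square). To show equality we compute the minimal polynomial of γ. From γ = √282 + √143: γ^2 = 282 + 2√(40326) + 143 = 425 + 2√(40326), so γ^2 - 425 = 2√(40326); squaring, (γ^2 - 425)^2 = 4·40326, i.e. γ^4 - 850γ^2 + 180625 - 161304 = 0, i.e. γ^4 - 850γ^2 + 19321 = 0. So γ is a root of x^4 - 850x^2 + 19321. This polynomial is irreducible over Q: it has no rational root (each ±√282 ± √143 is irrational), and any factorization into two quadratics over Q would force √(40326) ∈ Q (pairing opposite roots) or √282, √143 ∈ Q (other pairings), all impossible. Hence [Q(γ):Q] = 4 = [Q(√282, √143):Q], so Q(γ) = Q(√282, √143).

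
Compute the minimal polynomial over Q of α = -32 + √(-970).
m_α(x) = x^2 + 64x + 1994

From α + 32 = √(-970), squaring gives (α + 32)^2 = -970, i.e. α^2 + 64α + 1024 = -970, so α^2 + 64α + 1994 = 0. The discriminant of x^2 + 64x + 1994 is (64)^2 - 4·(1994) = 4096 - 7976 = -3880, and 4·(-970) is not a perfect square in Q since -970 is squarefree and ≠ 1. Hence x^2 + 64x + 1994 is irreducible over Q and is the minimal polynomial of α.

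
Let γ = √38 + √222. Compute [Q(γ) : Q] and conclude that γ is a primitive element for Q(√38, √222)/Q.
[Q(γ) : Q] = 4 (equivalently, Q(γ) = Q(√38, √222))

Obviously Q(γ) ⊆ Q(√38, √222), and [Q(√38, √222):Q] = 4 (since 38, 222 are distinct squarefree integers > 1 with 8436 not a perfect square). To show equality we compute the minimal polynomial of γ. From γ = √38 + √222: γ^2 = 38 + 2√(8436) + 222 = 260 + 2√(8436), so γ^2 - 260 = 2√(8436); squaring, (γ^2 - 260)^2 = 4·8436, i.e. γ^4 - 520γ^2 + 67600 - 33744 = 0, i.e. γ^4 - 520γ^2 + 33856 = 0. So γ is a root of x^4 - 520x^2 + 33856. This polynomial is irreducible over Q: it has no rational root (each ±√38 ± √222 is irrational), and any factorization into two quadratics over Q would force √(8436) ∈ Q (pairing opposite roots) or √38, √222 ∈ Q (other pairings), all impossible. Hence [Q(γ):Q] = 4 = [Q(√38, √222):Q], so Q(γ) = Q(√38, √222).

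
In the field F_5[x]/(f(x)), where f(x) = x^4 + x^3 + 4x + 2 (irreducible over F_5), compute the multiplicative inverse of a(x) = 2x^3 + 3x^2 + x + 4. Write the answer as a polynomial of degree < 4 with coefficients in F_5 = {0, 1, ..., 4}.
a(x)^(-1) ≡ x^3 + 4x^2 + 4x (mod f(x))

Since f is irreducible over F_5, F_5[x]/(f) is a field and a(x) ≠ 0 has an inverse. Apply the extended Euclidean algorithm to f(x) and a(x) in F_5[x]: f(x) = (3x + 1)·a(x) + (4x^2 + x + 3);  a(x) = (3x)·(4x^2 + x + 3) + (2x + 4);  (4x^2 + x + 3) = (2x + 4)·(2x + 4) + (2). The last nonzero remainder is the constant 2 = gcd(f, a) in F_5. Back-substituting through the division chain expresses 2 = s(x)·a(x) + t(x)·f(x) with s(x) ≡ 2x^3 + 3x^2 + 3x (mod f), so (2x^3 + 3x^2 + 3x)·a(x) ≡ 2 (mod f). Multiplying by 2^(-1) ≡ 3 in F_5 gives a(x)^(-1) ≡ 3·(2x^3 + 3x^2 + 3x) ≡ x^3 + 4x^2 + 4x (mod f). Check: (2x^3 + 3x^2 + x + 4)·(x^3 + 4x^2 + 4x) = 2x^6 + x^5 + x^4 + x ≡ 1 (mod x^4 + x^3 + 4x + 2).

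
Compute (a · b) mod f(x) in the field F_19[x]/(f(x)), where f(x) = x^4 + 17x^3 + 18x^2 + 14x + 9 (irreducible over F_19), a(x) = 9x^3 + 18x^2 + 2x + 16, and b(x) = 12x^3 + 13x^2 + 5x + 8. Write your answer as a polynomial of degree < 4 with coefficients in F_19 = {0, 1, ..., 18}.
a · b ≡ 3x^3 + 15x^2 + 2x + 18 (mod f(x))

Multiply in F_19[x]: a(x)·b(x) = (9x^3 + 18x^2 + 2x + 16)·(12x^3 + 13x^2 + 5x + 8) = 13x^6 + 10x^5 + 18x^4 + x^2 + x + 14. This has degree ≥ 4, so divide by f(x) over F_19: 13x^6 + 10x^5 + 18x^4 + x^2 + x + 14 = (13x^2 + 17x + 8)·(x^4 + 17x^3 + 18x^2 + 14x + 9) + (3x^3 + 15x^2 + 2x + 18). Hence a·b ≡ 3x^3 + 15x^2 + 2x + 18 (mod f). (F_19[x]/(f) is a field with 19^4 = 130321 elements since f is irreducible of degree 4.)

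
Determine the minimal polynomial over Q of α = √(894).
m_α(x) = x^2 - 894

α satisfies α^2 - 894 = 0, so x^2 - 894 annihilates α. Since d = 894 is squarefree and ≠ 1, it is not a perfect square in Q, so x^2 - 894 has no rational root and is therefore irreducible over Q (a degree-2 polynomial over a field is irreducible iff it has no root). Hence m_α(x) = x^2 - 894.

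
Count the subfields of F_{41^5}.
F_{41^5} has 2 subfields

The subfields of F_{p^n} are exactly the fields F_{p^d} for d | n (each is the fixed field of the unique index-d subgroup of Gal(F_{p^n}/F_p) ≅ Z/nZ). The divisors of n = 5 are {1, 5}, giving 2 subfields: F_{41^1}, F_{41^5}.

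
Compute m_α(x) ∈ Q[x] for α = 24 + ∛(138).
m_α(x) = x^3 - 72x^2 + 1728x - 13962

Set β = α - 24 = ∛(138), so β^3 = 138. Then (α - 24)^3 - 138 = 0, i.e. α is a root of g(x) = (x - 24)^3 - 138 = x^3 - 72x^2 + 1728x - 13962. Since g(x) = h(x - 24) where h(x) = x^3 - 138, and h is irreducible over Q (because 138 is not a perfect cube, so h has no rational root, and a monic cubic with no rational root is irreducible), g is also irreducible (irreducibility is preserved under the substitution x → x - 24). Hence m_α(x) = x^3 - 72x^2 + 1728x - 13962.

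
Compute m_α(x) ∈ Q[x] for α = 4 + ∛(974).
m_α(x) = x^3 - 12x^2 + 48x - 1038

Set β = α - 4 = ∛(974), so β^3 = 974. Then (α - 4)^3 - 974 = 0, i.e. α is a root of g(x) = (x - 4)^3 - 974 = x^3 - 12x^2 + 48x - 1038. Since g(x) = h(x - 4) where h(x) = x^3 - 974, and h is irreducible over Q (because 974 is not a perfect cube, so h has no rational root, and a monic cubic with no rational root is irreducible), g is also irreducible (irreducibility is preserved under the substitution x → x - 4). Hence m_α(x) = x^3 - 12x^2 + 48x - 1038.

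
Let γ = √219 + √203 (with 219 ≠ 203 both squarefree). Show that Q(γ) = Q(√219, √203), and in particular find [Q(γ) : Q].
[Q(γ) : Q] = 4 (equivalently, Q(γ) = Q(√219, √203))

Obviously Q(γ) ⊆ Q(√219, √203), and [Q(√219, √203):Q] = 4 (since 219, 203 are distinct squarefree integers > 1 with 44457 not a perfect square). To show equality we compute the minimal polynomial of γ. From γ = √219 + √203: γ^2 = 219 + 2√(44457) + 203 = 422 + 2√(44457), so γ^2 - 422 = 2√(44457); squaring, (γ^2 - 422)^2 = 4·44457, i.e. γ^4 - 844γ^2 + 178084 - 177828 = 0, i.e. γ^4 - 844γ^2 + 256 = 0. So γ is a root of x^4 - 844x^2 + 256. This polynomial is irreducible over Q: it has no rational root (each ±√219 ± √203 is irrational), and any factorization into two quadratics over Q would force √(44457) ∈ Q (pairing opposite roots) or √219, √203 ∈ Q (other pairings), all impossible. Hence [Q(γ):Q] = 4 = [Q(√219, √203):Q], so Q(γ) = Q(√219, √203).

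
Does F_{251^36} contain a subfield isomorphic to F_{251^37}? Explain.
No: F_{251^37} is not a subfield of F_{251^36}

F_{p^m} embeds in F_{p^n} iff m | n. Here 37 ∤ 36 (since 36 = 0·37 + 36 with remainder 36 ≠ 0), so F_{251^37} is not a subfield of F_{251^36}. Equivalently: if it were, the tower law would give 37 = [F_{251^37}:F_251] dividing [F_{251^36}:F_251] = 36, contradiction.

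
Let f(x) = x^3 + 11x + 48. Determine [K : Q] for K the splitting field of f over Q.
[K : Q] = 6

By the rational root test, any rational root of the monic integer polynomial f(x) = x^3 + 11x + 48 must be an integer dividing the constant term 48, i.e. one of ±{1, 2, 3, 4, 6, 8, 12, 16, 24, 48}. Evaluating: f(1) = 60, f(-1) = 36, f(2) = 78, f(-2) = 18, f(3) = 108, f(-3) = -12, f(4) = 156, f(-4) = -60, f(6) = 330, f(-6) = -234, f(8) = 648, f(-8) = -552, f(12) = 1908, f(-12) = -1812, f(16) = 4320, f(-16) = -4224, f(24) = 14136, f(-24) = -14040, f(48) = 111168, f(-48) = -111072; none is 0, so f has no rational root and is therefore irreducible over Q (a cubic with no linear factor over a field is irreducible). For an irreducible cubic, the Galois group is A_3 or S_3 according as the discriminant disc(f) = -4a^3 - 27b^2 = -4·(11)^3 - 27·(48)^2 = -67532 is or is not a square in Q. Here disc(f) = -67532 is not a perfect square in Q, so the Galois group of f over Q is not contained in A_3 and must be all of S_3. The splitting field has degree |S_3| = 6 over Q, so [K : Q] = 6.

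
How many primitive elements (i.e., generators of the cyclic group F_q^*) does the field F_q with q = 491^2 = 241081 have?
There are φ(241080) = 53760 primitive elements

F_q^* is cyclic of order q - 1 = 241080. A cyclic group of order m has exactly φ(m) generators. Here m = 241080 = 2^3 · 3 · 5 · 7^2 · 41, so the number of primitive elements is φ(241080) = 53760.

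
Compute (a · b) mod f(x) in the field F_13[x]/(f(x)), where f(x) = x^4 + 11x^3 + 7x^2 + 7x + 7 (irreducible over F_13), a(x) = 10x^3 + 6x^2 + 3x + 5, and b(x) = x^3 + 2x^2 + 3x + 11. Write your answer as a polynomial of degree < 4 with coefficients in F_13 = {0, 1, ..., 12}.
a · b ≡ 11x^3 + 4x^2 + 11x + 2 (mod f(x))

Multiply in F_13[x]: a(x)·b(x) = (10x^3 + 6x^2 + 3x + 5)·(x^3 + 2x^2 + 3x + 11) = 10x^6 + 6x^4 + 9x^3 + 7x^2 + 9x + 3. This has degree ≥ 4, so divide by f(x) over F_13: 10x^6 + 6x^4 + 9x^3 + 7x^2 + 9x + 3 = (10x^2 + 7x + 2)·(x^4 + 11x^3 + 7x^2 + 7x + 7) + (11x^3 + 4x^2 + 11x + 2). Hence a·b ≡ 11x^3 + 4x^2 + 11x + 2 (mod f). (F_13[x]/(f) is a field with 13^4 = 28561 elements since f is irreducible of degree 4.)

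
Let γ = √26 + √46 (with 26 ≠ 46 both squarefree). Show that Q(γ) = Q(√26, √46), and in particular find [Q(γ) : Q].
[Q(γ) : Q] = 4 (equivalently, Q(γ) = Q(√26, √46))

Obviously Q(γ) ⊆ Q(√26, √46), and [Q(√26, √46):Q] = 4 (since 26, 46 are distinct squarefree integers > 1 with 1196 not a perfect square). To show equality we compute the minimal polynomial of γ. From γ = √26 + √46: γ^2 = 26 + 2√(1196) + 46 = 72 + 2√(1196), so γ^2 - 72 = 2√(1196); squaring, (γ^2 - 72)^2 = 4·1196, i.e. γ^4 - 144γ^2 + 5184 - 4784 = 0, i.e. γ^4 - 144γ^2 + 400 = 0. So γ is a root of x^4 - 144x^2 + 400. This polynomial is irreducible over Q: it has no rational root (each ±√26 ± √46 is irrational), and any factorization into two quadratics over Q would force √(1196) ∈ Q (pairing opposite roots) or √26, √46 ∈ Q (other pairings), all impossible. Hence [Q(γ):Q] = 4 = [Q(√26, √46):Q], so Q(γ) = Q(√26, √46).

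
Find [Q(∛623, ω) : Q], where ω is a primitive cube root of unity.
[Q(∛623, ω) : Q] = 6

[Q(∛623):Q] = 3 (min poly x^3 - 623, irreducible since 623 is not a perfect cube). [Q(ω):Q] = 2 (min poly x^2 + x + 1). Since Q(∛623) ⊂ R and ω ∉ R, we have ω ∉ Q(∛623), so x^2 + x + 1 remains irreducible over Q(∛623) and [Q(∛623, ω) : Q(∛623)] = 2. By the tower law, [Q(∛623, ω) : Q] = 3 · 2 = 6. (In fact Q(∛623, ω) is the splitting field of x^3 - 623 over Q.)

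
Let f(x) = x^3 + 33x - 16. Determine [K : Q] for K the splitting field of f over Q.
[K : Q] = 6

By the rational root test, any rational root of the monic integer polynomial f(x) = x^3 + 33x - 16 must be an integer dividing the constant term -16, i.e. one of ±{1, 2, 4, 8, 16}. Evaluating: f(1) = 18, f(-1) = -50, f(2) = 58, f(-2) = -90, f(4) = 180, f(-4) = -212, f(8) = 760, f(-8) = -792, f(16) = 4608, f(-16) = -4640; none is 0, so f has no rational root and is therefore irreducible over Q (a cubic with no linear factor over a field is irreducible). For an irreducible cubic, the Galois group is A_3 or S_3 according as the discriminant disc(f) = -4a^3 - 27b^2 = -4·(33)^3 - 27·(-16)^2 = -150660 is or is not a square in Q. Here disc(f) = -150660 is not a perfect square in Q, so the Galois group of f over Q is not contained in A_3 and must be all of S_3. The splitting field has degree |S_3| = 6 over Q, so [K : Q] = 6.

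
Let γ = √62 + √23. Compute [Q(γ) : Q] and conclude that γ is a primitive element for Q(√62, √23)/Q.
[Q(γ) : Q] = 4 (equivalently, Q(γ) = Q(√62, √23))

Obviously Q(γ) ⊆ Q(√62, √23), and [Q(√62, √23):Q] = 4 (since 62, 23 are distinct squarefree integers > 1 with 1426 not a perfect square). To show equality we compute the minimal polynomial of γ. From γ = √62 + √23: γ^2 = 62 + 2√(1426) + 23 = 85 + 2√(1426), so γ^2 - 85 = 2√(1426); squaring, (γ^2 - 85)^2 = 4·1426, i.e. γ^4 - 170γ^2 + 7225 - 5704 = 0, i.e. γ^4 - 170γ^2 + 1521 = 0. So γ is a root of x^4 - 170x^2 + 1521. This polynomial is irreducible over Q: it has no rational root (each ±√62 ± √23 is irrational), and any factorization into two quadratics over Q would force √(1426) ∈ Q (pairing opposite roots) or √62, √23 ∈ Q (other pairings), all impossible. Hence [Q(γ):Q] = 4 = [Q(√62, √23):Q], so Q(γ) = Q(√62, √23).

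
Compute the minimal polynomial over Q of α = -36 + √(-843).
m_α(x) = x^2 + 72x + 2139

From α + 36 = √(-843), squaring gives (α + 36)^2 = -843, i.e. α^2 + 72α + 1296 = -843, so α^2 + 72α + 2139 = 0. The discriminant of x^2 + 72x + 2139 is (72)^2 - 4·(2139) = 5184 - 8556 = -3372, and 4·(-843) is not a perfect square in Q since -843 is squarefree and ≠ 1. Hence x^2 + 72x + 2139 is irreducible over Q and is the minimal polynomial of α.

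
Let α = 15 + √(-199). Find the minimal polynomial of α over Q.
m_α(x) = x^2 - 30x + 424

From α - 15 = √(-199), squaring gives (α - 15)^2 = -199, i.e. α^2 - 30α + 225 = -199, so α^2 - 30α + 424 = 0. The discriminant of x^2 - 30x + 424 is (-30)^2 - 4·(424) = 900 - 1696 = -796, and 4·(-199) is not a perfect square in Q since -199 is squarefree and ≠ 1. Hence x^2 - 30x + 424 is irreducible over Q and is the minimal polynomial of α.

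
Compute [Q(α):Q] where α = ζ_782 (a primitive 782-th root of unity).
[Q(α):Q] = 352

The minimal polynomial of ζ_782 over Q is the 782-th cyclotomic polynomial Φ_782(x), which is irreducible over Q and has degree φ(782) = 352. Hence [Q(α):Q] = φ(782) = 352.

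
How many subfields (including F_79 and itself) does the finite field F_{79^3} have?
F_{79^3} has 2 subfields

The subfields of F_{p^n} are exactly the fields F_{p^d} for d | n (each is the fixed field of the unique index-d subgroup of Gal(F_{p^n}/F_p) ≅ Z/nZ). The divisors of n = 3 are {1, 3}, giving 2 subfields: F_{79^1}, F_{79^3}.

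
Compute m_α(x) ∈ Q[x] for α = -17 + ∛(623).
m_α(x) = x^3 + 51x^2 + 867x + 4290

Set β = α + 17 = ∛(623), so β^3 = 623. Then (α + 17)^3 - 623 = 0, i.e. α is a root of g(x) = (x + 17)^3 - 623 = x^3 + 51x^2 + 867x + 4290. Since g(x) = h(x + 17) where h(x) = x^3 - 623, and h is irreducible over Q (because 623 is not a perfect cube, so h has no rational root, and a monic cubic with no rational root is irreducible), g is also irreducible (irreducibility is preserved under the substitution x → x + 17). Hence m_α(x) = x^3 + 51x^2 + 867x + 4290.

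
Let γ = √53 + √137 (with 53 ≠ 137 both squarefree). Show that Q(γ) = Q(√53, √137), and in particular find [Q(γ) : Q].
[Q(γ) : Q] = 4 (equivalently, Q(γ) = Q(√53, √137))

Obviously Q(γ) ⊆ Q(√53, √137), and [Q(√53, √137):Q] = 4 (since 53, 137 are distinct squarefree integers > 1 with 7261 not a perfect square). To show equality we compute the minimal polynomial of γ. From γ = √53 + √137: γ^2 = 53 + 2√(7261) + 137 = 190 + 2√(7261), so γ^2 - 190 = 2√(7261); squaring, (γ^2 - 190)^2 = 4·7261, i.e. γ^4 - 380γ^2 + 36100 - 29044 = 0, i.e. γ^4 - 380γ^2 + 7056 = 0. So γ is a root of x^4 - 380x^2 + 7056. This polynomial is irreducible over Q: it has no rational root (each ±√53 ± √137 is irrational), and any factorization into two quadratics over Q would force √(7261) ∈ Q (pairing opposite roots) or √53, √137 ∈ Q (other pairings), all impossible. Hence [Q(γ):Q] = 4 = [Q(√53, √137):Q], so Q(γ) = Q(√53, √137).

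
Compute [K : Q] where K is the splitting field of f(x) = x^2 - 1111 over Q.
[K : Q] = 2

f(x) = x^2 - 1111 factors as (x - √1111)(x + √1111). The splitting field is K = Q(√1111). Since 1111 is squarefree and > 1, it is not a perfect square, so x^2 - 1111 is irreducible over Q and [Q(√1111) : Q] = 2. Hence [K : Q] = 2.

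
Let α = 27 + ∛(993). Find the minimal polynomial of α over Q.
m_α(x) = x^3 - 81x^2 + 2187x - 20676

Set β = α - 27 = ∛(993), so β^3 = 993. Then (α - 27)^3 - 993 = 0, i.e. α is a root of g(x) = (x - 27)^3 - 993 = x^3 - 81x^2 + 2187x - 20676. Since g(x) = h(x - 27) where h(x) = x^3 - 993, and h is irreducible over Q (because 993 is not a perfect cube, so h has no rational root, and a monic cubic with no rational root is irreducible), g is also irreducible (irreducibility is preserved under the substitution x → x - 27). Hence m_α(x) = x^3 - 81x^2 + 2187x - 20676.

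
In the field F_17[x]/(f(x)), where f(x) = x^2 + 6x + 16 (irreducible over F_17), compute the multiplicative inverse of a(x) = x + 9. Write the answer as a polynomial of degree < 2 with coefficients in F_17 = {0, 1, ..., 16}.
a(x)^(-1) ≡ 15x + 6 (mod f(x))

Since f is irreducible over F_17, F_17[x]/(f) is a field and a(x) ≠ 0 has an inverse. Apply the extended Euclidean algorithm to f(x) and a(x) in F_17[x]: f(x) = (x + 14)·a(x) + (9). The last nonzero remainder is the constant 9 = gcd(f, a) in F_17. Back-substituting through the division chain expresses 9 = s(x)·a(x) + t(x)·f(x) with s(x) ≡ 16x + 3 (mod f), so (16x + 3)·a(x) ≡ 9 (mod f). Multiplying by 9^(-1) ≡ 2 in F_17 gives a(x)^(-1) ≡ 2·(16x + 3) ≡ 15x + 6 (mod f). Check: (x + 9)·(15x + 6) = 15x^2 + 5x + 3 ≡ 1 (mod x^2 + 6x + 16).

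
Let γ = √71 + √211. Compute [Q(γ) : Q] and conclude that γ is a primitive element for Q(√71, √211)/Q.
[Q(γ) : Q] = 4 (equivalently, Q(γ) = Q(√71, √211))

Obviously Q(γ) ⊆ Q(√71, √211), and [Q(√71, √211):Q] = 4 (since 71, 211 are distinct squarefree integers > 1 with 14981 not a perfect square). To show equality we compute the minimal polynomial of γ. From γ = √71 + √211: γ^2 = 71 + 2√(14981) + 211 = 282 + 2√(14981), so γ^2 - 282 = 2√(14981); squaring, (γ^2 - 282)^2 = 4·14981, i.e. γ^4 - 564γ^2 + 79524 - 59924 = 0, i.e. γ^4 - 564γ^2 + 19600 = 0. So γ is a root of x^4 - 564x^2 + 19600. This polynomial is irreducible over Q: it has no rational root (each ±√71 ± √211 is irrational), and any factorization into two quadratics over Q would force √(14981) ∈ Q (pairing opposite roots) or √71, √211 ∈ Q (other pairings), all impossible. Hence [Q(γ):Q] = 4 = [Q(√71, √211):Q], so Q(γ) = Q(√71, √211).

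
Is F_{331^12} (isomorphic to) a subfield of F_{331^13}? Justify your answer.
No: F_{331^12} is not a subfield of F_{331^13}

F_{p^m} embeds in F_{p^n} iff m | n. Here 12 ∤ 13 (since 13 = 1·12 + 1 with remainder 1 ≠ 0), so F_{331^12} is not a subfield of F_{331^13}. Equivalently: if it were, the tower law would give 12 = [F_{331^12}:F_331] dividing [F_{331^13}:F_331] = 13, contradiction.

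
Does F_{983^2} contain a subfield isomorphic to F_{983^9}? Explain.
No: F_{983^9} is not a subfield of F_{983^2}

F_{p^m} embeds in F_{p^n} iff m | n. Here 9 ∤ 2 (since 2 = 0·9 + 2 with remainder 2 ≠ 0), so F_{983^9} is not a subfield of F_{983^2}. Equivalently: if it were, the tower law would give 9 = [F_{983^9}:F_983] dividing [F_{983^2}:F_983] = 2, contradiction.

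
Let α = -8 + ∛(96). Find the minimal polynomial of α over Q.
m_α(x) = x^3 + 24x^2 + 192x + 416

Set β = α + 8 = ∛(96), so β^3 = 96. Then (α + 8)^3 - 96 = 0, i.e. α is a root of g(x) = (x + 8)^3 - 96 = x^3 + 24x^2 + 192x + 416. Since g(x) = h(x + 8) where h(x) = x^3 - 96, and h is irreducible over Q (because 96 is not a perfect cube, so h has no rational root, and a monic cubic with no rational root is irreducible), g is also irreducible (irreducibility is preserved under the substitution x → x + 8). Hence m_α(x) = x^3 + 24x^2 + 192x + 416.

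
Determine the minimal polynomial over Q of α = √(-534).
m_α(x) = x^2 + 534

α satisfies α^2 + 534 = 0, so x^2 + 534 annihilates α. Since d = -534 is squarefree and ≠ 1, it is not a perfect square in Q, so x^2 + 534 has no rational root and is therefore irreducible over Q (a degree-2 polynomial over a field is irreducible iff it has no root). Hence m_α(x) = x^2 + 534.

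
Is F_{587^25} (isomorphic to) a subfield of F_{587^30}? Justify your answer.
No: F_{587^25} is not a subfield of F_{587^30}

F_{p^m} embeds in F_{p^n} iff m | n. Here 25 ∤ 30 (since 30 = 1·25 + 5 with remainder 5 ≠ 0), so F_{587^25} is not a subfield of F_{587^30}. Equivalently: if it were, the tower law would give 25 = [F_{587^25}:F_587] dividing [F_{587^30}:F_587] = 30, contradiction.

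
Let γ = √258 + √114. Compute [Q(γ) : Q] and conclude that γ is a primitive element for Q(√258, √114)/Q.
[Q(γ) : Q] = 4 (equivalently, Q(γ) = Q(√258, √114))

Obviously Q(γ) ⊆ Q(√258, √114), and [Q(√258, √114):Q] = 4 (since 258, 114 are distinct squarefree integers > 1 with 29412 not a perfect square). To show equality we compute the minimal polynomial of γ. From γ = √258 + √114: γ^2 = 258 + 2√(29412) + 114 = 372 + 2√(29412), so γ^2 - 372 = 2√(29412); squaring, (γ^2 - 372)^2 = 4·29412, i.e. γ^4 - 744γ^2 + 138384 - 117648 = 0, i.e. γ^4 - 744γ^2 + 20736 = 0. So γ is a root of x^4 - 744x^2 + 20736. This polynomial is irreducible over Q: it has no rational root (each ±√258 ± √114 is irrational), and any factorization into two quadratics over Q would force √(29412) ∈ Q (pairing opposite roots) or √258, √114 ∈ Q (other pairings), all impossible. Hence [Q(γ):Q] = 4 = [Q(√258, √114):Q], so Q(γ) = Q(√258, √114).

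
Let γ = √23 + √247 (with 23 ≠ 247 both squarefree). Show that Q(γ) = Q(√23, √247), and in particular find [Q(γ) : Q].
[Q(γ) : Q] = 4 (equivalently, Q(γ) = Q(√23, √247))

Obviously Q(γ) ⊆ Q(√23, √247), and [Q(√23, √247):Q] = 4 (since 23, 247 are distinct squarefree integers > 1 with 5681 not a perfect square). To show equality we compute the minimal polynomial of γ. From γ = √23 + √247: γ^2 = 23 + 2√(5681) + 247 = 270 + 2√(5681), so γ^2 - 270 = 2√(5681); squaring, (γ^2 - 270)^2 = 4·5681, i.e. γ^4 - 540γ^2 + 72900 - 22724 = 0, i.e. γ^4 - 540γ^2 + 50176 = 0. So γ is a root of x^4 - 540x^2 + 50176. This polynomial is irreducible over Q: it has no rational root (each ±√23 ± √247 is irrational), and any factorization into two quadratics over Q would force √(5681) ∈ Q (pairing opposite roots) or √23, √247 ∈ Q (other pairings), all impossible. Hence [Q(γ):Q] = 4 = [Q(√23, √247):Q], so Q(γ) = Q(√23, √247).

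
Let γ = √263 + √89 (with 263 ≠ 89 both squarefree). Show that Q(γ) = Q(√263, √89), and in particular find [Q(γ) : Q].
[Q(γ) : Q] = 4 (equivalently, Q(γ) = Q(√263, √89))

Obviously Q(γ) ⊆ Q(√263, √89), and [Q(√263, √89):Q] = 4 (since 263, 89 are distinct squarefree integers > 1 with 23407 not a perfect square). To show equality we compute the minimal polynomial of γ. From γ = √263 + √89: γ^2 = 263 + 2√(23407) + 89 = 352 + 2√(23407), so γ^2 - 352 = 2√(23407); squaring, (γ^2 - 352)^2 = 4·23407, i.e. γ^4 - 704γ^2 + 123904 - 93628 = 0, i.e. γ^4 - 704γ^2 + 30276 = 0. So γ is a root of x^4 - 704x^2 + 30276. This polynomial is irreducible over Q: it has no rational root (each ±√263 ± √89 is irrational), and any factorization into two quadratics over Q would force √(23407) ∈ Q (pairing opposite roots) or √263, √89 ∈ Q (other pairings), all impossible. Hence [Q(γ):Q] = 4 = [Q(√263, √89):Q], so Q(γ) = Q(√263, √89).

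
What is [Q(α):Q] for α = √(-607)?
[Q(α):Q] = 2

[Q(α):Q] equals the degree of the minimal polynomial of α. Here α^2 = -607 and x^2 + 607 is irreducible (d = -607 is squarefree, ≠ 1, hence not a square), so deg(m_α) = 2. Thus [Q(α):Q] = 2.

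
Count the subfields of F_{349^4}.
F_{349^4} has 3 subfields

The subfields of F_{p^n} are exactly the fields F_{p^d} for d | n (each is the fixed field of the unique index-d subgroup of Gal(F_{p^n}/F_p) ≅ Z/nZ). The divisors of n = 4 are {1, 2, 4}, giving 3 subfields: F_{349^1}, F_{349^2}, F_{349^4}.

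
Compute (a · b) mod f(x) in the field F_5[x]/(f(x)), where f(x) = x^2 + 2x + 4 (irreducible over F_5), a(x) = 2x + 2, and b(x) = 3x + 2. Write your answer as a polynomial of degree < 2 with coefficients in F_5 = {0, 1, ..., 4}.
a · b ≡ 3x (mod f(x))

Multiply in F_5[x]: a(x)·b(x) = (2x + 2)·(3x + 2) = x^2 + 4. This has degree ≥ 2, so divide by f(x) over F_5: x^2 + 4 = (1)·(x^2 + 2x + 4) + (3x). Hence a·b ≡ 3x (mod f). (F_5[x]/(f) is a field with 5^2 = 25 elements since f is irreducible of degree 2.)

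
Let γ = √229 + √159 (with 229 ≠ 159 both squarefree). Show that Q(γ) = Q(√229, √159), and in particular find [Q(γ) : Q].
[Q(γ) : Q] = 4 (equivalently, Q(γ) = Q(√229, √159))

Obviously Q(γ) ⊆ Q(√229, √159), and [Q(√229, √159):Q] = 4 (since 229, 159 are distinct squarefree integers > 1 with 36411 not a perfect square). To show equality we compute the minimal polynomial of γ. From γ = √229 + √159: γ^2 = 229 + 2√(36411) + 159 = 388 + 2√(36411), so γ^2 - 388 = 2√(36411); squaring, (γ^2 - 388)^2 = 4·36411, i.e. γ^4 - 776γ^2 + 150544 - 145644 = 0, i.e. γ^4 - 776γ^2 + 4900 = 0. So γ is a root of x^4 - 776x^2 + 4900. This polynomial is irreducible over Q: it has no rational root (each ±√229 ± √159 is irrational), and any factorization into two quadratics over Q would force √(36411) ∈ Q (pairing opposite roots) or √229, √159 ∈ Q (other pairings), all impossible. Hence [Q(γ):Q] = 4 = [Q(√229, √159):Q], so Q(γ) = Q(√229, √159).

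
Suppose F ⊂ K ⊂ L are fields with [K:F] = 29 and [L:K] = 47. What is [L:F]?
[L:F] = 1363

The tower law says that for any tower of field extensions F ⊂ K ⊂ L with finite degrees, [L:F] = [L:K] · [K:F]. Here this gives [L:F] = 47 · 29 = 1363.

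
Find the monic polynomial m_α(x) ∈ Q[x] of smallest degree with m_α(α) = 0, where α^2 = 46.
m_α(x) = x^2 - 46

α satisfies α^2 - 46 = 0, so x^2 - 46 annihilates α. Since d = 46 is squarefree and ≠ 1, it is not a perfect square in Q, so x^2 - 46 has no rational root and is therefore irreducible over Q (a degree-2 polynomial over a field is irreducible iff it has no root). Hence m_α(x) = x^2 - 46.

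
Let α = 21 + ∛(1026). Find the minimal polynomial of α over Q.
m_α(x) = x^3 - 63x^2 + 1323x - 10287

Set β = α - 21 = ∛(1026), so β^3 = 1026. Then (α - 21)^3 - 1026 = 0, i.e. α is a root of g(x) = (x - 21)^3 - 1026 = x^3 - 63x^2 + 1323x - 10287. Since g(x) = h(x - 21) where h(x) = x^3 - 1026, and h is irreducible over Q (because 1026 is not a perfect cube, so h has no rational root, and a monic cubic with no rational root is irreducible), g is also irreducible (irreducibility is preserved under the substitution x → x - 21). Hence m_α(x) = x^3 - 63x^2 + 1323x - 10287.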